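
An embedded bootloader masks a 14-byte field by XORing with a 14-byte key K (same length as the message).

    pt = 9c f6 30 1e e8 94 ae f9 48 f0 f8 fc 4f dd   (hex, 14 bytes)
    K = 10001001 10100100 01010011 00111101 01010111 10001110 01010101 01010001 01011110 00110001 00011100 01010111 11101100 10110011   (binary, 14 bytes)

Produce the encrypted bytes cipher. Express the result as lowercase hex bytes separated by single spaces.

XOR is its own inverse, so applying the key byte-wise gives the result directly.
byte 0: 9c ^ 89 = 15
byte 1: f6 ^ a4 = 52
byte 2: 30 ^ 53 = 63
byte 3: 1e ^ 3d = 23
byte 4: e8 ^ 57 = bf
byte 5: 94 ^ 8e = 1a
byte 6: ae ^ 55 = fb
byte 7: f9 ^ 51 = a8
byte 8: 48 ^ 5e = 16
byte 9: f0 ^ 31 = c1
byte 10: f8 ^ 1c = e4
byte 11: fc ^ 57 = ab
byte 12: 4f ^ ec = a3
byte 13: dd ^ b3 = 6e

15 52 63 23 bf 1a fb a8 16 c1 e4 ab a3 6e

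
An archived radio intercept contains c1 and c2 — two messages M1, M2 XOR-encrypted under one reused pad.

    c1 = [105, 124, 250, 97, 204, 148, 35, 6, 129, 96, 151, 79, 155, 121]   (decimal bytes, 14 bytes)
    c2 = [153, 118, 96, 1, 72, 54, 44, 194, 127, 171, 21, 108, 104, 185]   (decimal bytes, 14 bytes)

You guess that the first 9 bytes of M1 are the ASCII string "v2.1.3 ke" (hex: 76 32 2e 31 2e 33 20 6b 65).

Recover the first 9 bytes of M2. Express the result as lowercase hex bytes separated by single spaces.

86 38 b4 51 aa 91 2f af 9b

First, c1 ⊕ c2 = (M1 ⊕ K) ⊕ (M2 ⊕ K) = M1 ⊕ M2, so the key drops out. Then M2 = (M1 ⊕ M2) ⊕ M1 over the first 9 bytes.
byte 0: (69 xor 99) xor 76 = f0 xor 76 = 86
byte 1: (7c xor 76) xor 32 = 0a xor 32 = 38
byte 2: (fa xor 60) xor 2e = 9a xor 2e = b4
byte 3: (61 xor 01) xor 31 = 60 xor 31 = 51
byte 4: (cc xor 48) xor 2e = 84 xor 2e = aa
byte 5: (94 xor 36) xor 33 = a2 xor 33 = 91
byte 6: (23 xor 2c) xor 20 = 0f xor 20 = 2f
byte 7: (06 xor c2) xor 6b = c4 xor 6b = af
byte 8: (81 xor 7f) xor 65 = fe xor 65 = 9b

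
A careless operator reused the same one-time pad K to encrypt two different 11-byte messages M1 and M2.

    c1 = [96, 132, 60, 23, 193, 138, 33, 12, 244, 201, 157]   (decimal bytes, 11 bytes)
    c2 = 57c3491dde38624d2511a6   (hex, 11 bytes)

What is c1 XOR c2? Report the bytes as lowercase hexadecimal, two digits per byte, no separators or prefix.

c1 ⊕ c2 = (M1 ⊕ K) ⊕ (M2 ⊕ K) = M1 ⊕ M2 — the shared key cancels under XOR.
60 ⊕ 57 = 37
84 ⊕ c3 = 47
3c ⊕ 49 = 75
17 ⊕ 1d = 0a
c1 ⊕ de = 1f
8a ⊕ 38 = b2
21 ⊕ 62 = 43
0c ⊕ 4d = 41
f4 ⊕ 25 = d1
c9 ⊕ 11 = d8
9d ⊕ a6 = 3b

3747750a1fb24341d1d83b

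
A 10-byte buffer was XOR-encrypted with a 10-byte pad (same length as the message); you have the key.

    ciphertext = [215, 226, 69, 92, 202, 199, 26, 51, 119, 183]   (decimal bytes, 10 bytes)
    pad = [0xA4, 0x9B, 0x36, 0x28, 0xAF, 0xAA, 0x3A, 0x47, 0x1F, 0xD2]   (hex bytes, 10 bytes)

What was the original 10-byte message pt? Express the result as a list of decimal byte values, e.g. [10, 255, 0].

[115, 121, 115, 116, 101, 109, 32, 116, 104, 101]

d7 ^ a4 = 73
e2 ^ 9b = 79
45 ^ 36 = 73
5c ^ 28 = 74
ca ^ af = 65
c7 ^ aa = 6d
1a ^ 3a = 20
33 ^ 47 = 74
77 ^ 1f = 68
b7 ^ d2 = 65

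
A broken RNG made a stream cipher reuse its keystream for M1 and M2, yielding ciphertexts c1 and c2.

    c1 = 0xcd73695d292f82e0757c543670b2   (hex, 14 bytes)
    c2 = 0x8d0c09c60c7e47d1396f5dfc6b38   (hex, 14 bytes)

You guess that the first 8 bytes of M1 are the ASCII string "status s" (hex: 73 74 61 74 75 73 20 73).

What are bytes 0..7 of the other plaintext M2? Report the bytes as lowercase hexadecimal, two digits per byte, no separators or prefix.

330b01ef5022e542

First, c1 ⊕ c2 = (M1 ⊕ K) ⊕ (M2 ⊕ K) = M1 ⊕ M2, so the key drops out. Then M2 = (M1 ⊕ M2) ⊕ M1 over the first 8 bytes.
byte 0: (cd xor 8d) xor 73 = 40 xor 73 = 33
byte 1: (73 xor 0c) xor 74 = 7f xor 74 = 0b
byte 2: (69 xor 09) xor 61 = 60 xor 61 = 01
byte 3: (5d xor c6) xor 74 = 9b xor 74 = ef
byte 4: (29 xor 0c) xor 75 = 25 xor 75 = 50
byte 5: (2f xor 7e) xor 73 = 51 xor 73 = 22
byte 6: (82 xor 47) xor 20 = c5 xor 20 = e5
byte 7: (e0 xor d1) xor 73 = 31 xor 73 = 42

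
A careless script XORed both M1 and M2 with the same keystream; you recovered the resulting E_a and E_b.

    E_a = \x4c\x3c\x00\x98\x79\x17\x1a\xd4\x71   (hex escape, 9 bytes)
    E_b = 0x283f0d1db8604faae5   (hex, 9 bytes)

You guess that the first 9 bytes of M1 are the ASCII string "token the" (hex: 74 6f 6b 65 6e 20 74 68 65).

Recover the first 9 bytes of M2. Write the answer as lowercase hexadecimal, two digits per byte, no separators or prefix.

106c66e0af572116f1

First, E_a ⊕ E_b = (M1 ⊕ K) ⊕ (M2 ⊕ K) = M1 ⊕ M2, so the key drops out. Then M2 = (M1 ⊕ M2) ⊕ M1 over the first 9 bytes.
byte 0: (4c XOR 28) XOR 74 = 64 XOR 74 = 10
byte 1: (3c XOR 3f) XOR 6f = 03 XOR 6f = 6c
byte 2: (00 XOR 0d) XOR 6b = 0d XOR 6b = 66
byte 3: (98 XOR 1d) XOR 65 = 85 XOR 65 = e0
byte 4: (79 XOR b8) XOR 6e = c1 XOR 6e = af
byte 5: (17 XOR 60) XOR 20 = 77 XOR 20 = 57
byte 6: (1a XOR 4f) XOR 74 = 55 XOR 74 = 21
byte 7: (d4 XOR aa) XOR 68 = 7e XOR 68 = 16
byte 8: (71 XOR e5) XOR 65 = 94 XOR 65 = f1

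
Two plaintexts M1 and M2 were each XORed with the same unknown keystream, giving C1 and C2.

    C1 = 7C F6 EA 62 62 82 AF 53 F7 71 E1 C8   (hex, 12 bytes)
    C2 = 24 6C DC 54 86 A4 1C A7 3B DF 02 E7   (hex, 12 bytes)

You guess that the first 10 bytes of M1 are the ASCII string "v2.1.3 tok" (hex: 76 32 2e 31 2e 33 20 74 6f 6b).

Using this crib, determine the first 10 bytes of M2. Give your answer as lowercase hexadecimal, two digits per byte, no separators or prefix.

2ea81807ca159380a3c5

First, C1 ⊕ C2 = (M1 ⊕ K) ⊕ (M2 ⊕ K) = M1 ⊕ M2, so the key drops out. Then M2 = (M1 ⊕ M2) ⊕ M1 over the first 10 bytes.
byte 0: (7c ⊕ 24) ⊕ 76 = 58 ⊕ 76 = 2e
byte 1: (f6 ⊕ 6c) ⊕ 32 = 9a ⊕ 32 = a8
byte 2: (ea ⊕ dc) ⊕ 2e = 36 ⊕ 2e = 18
byte 3: (62 ⊕ 54) ⊕ 31 = 36 ⊕ 31 = 07
byte 4: (62 ⊕ 86) ⊕ 2e = e4 ⊕ 2e = ca
byte 5: (82 ⊕ a4) ⊕ 33 = 26 ⊕ 33 = 15
byte 6: (af ⊕ 1c) ⊕ 20 = b3 ⊕ 20 = 93
byte 7: (53 ⊕ a7) ⊕ 74 = f4 ⊕ 74 = 80
byte 8: (f7 ⊕ 3b) ⊕ 6f = cc ⊕ 6f = a3
byte 9: (71 ⊕ df) ⊕ 6b = ae ⊕ 6b = c5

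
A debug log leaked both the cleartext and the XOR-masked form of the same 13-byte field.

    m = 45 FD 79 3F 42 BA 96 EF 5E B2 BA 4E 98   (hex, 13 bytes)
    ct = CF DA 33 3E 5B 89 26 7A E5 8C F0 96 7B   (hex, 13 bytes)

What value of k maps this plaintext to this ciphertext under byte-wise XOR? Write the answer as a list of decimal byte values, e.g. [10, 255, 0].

[138, 39, 74, 1, 25, 51, 176, 149, 187, 62, 74, 216, 227]

Since ct = m ⊕ k, XORing both sides with m gives k = m ⊕ ct.
45 ⊕ cf = 8a
fd ⊕ da = 27
79 ⊕ 33 = 4a
3f ⊕ 3e = 01
42 ⊕ 5b = 19
ba ⊕ 89 = 33
96 ⊕ 26 = b0
ef ⊕ 7a = 95
5e ⊕ e5 = bb
b2 ⊕ 8c = 3e
ba ⊕ f0 = 4a
4e ⊕ 96 = d8
98 ⊕ 7b = e3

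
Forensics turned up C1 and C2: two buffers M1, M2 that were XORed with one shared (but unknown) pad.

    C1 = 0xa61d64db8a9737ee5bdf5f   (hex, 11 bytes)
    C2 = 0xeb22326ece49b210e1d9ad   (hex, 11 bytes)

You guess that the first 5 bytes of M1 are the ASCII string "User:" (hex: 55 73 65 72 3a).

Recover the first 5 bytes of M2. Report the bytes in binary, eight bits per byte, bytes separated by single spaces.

00011000 01001100 00110011 11000111 01111110

First, C1 ⊕ C2 = (M1 ⊕ K) ⊕ (M2 ⊕ K) = M1 ⊕ M2, so the key drops out. Then M2 = (M1 ⊕ M2) ⊕ M1 over the first 5 bytes.
byte 0: (a6 xor eb) xor 55 = 4d xor 55 = 18
byte 1: (1d xor 22) xor 73 = 3f xor 73 = 4c
byte 2: (64 xor 32) xor 65 = 56 xor 65 = 33
byte 3: (db xor 6e) xor 72 = b5 xor 72 = c7
byte 4: (8a xor ce) xor 3a = 44 xor 3a = 7e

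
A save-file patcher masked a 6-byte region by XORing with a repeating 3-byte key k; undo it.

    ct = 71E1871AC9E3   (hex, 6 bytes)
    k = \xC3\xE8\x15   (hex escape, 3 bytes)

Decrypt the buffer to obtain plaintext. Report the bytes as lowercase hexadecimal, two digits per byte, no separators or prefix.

b20992d921f6

The 3-byte key repeats, so the effective keystream is c3 e8 15 c3 e8 15.
byte 0: 113 XOR 195 = 178
byte 1: 225 XOR 232 =   9
byte 2: 135 XOR  21 = 146
byte 3:  26 XOR 195 = 217
byte 4: 201 XOR 232 =  33
byte 5: 227 XOR  21 = 246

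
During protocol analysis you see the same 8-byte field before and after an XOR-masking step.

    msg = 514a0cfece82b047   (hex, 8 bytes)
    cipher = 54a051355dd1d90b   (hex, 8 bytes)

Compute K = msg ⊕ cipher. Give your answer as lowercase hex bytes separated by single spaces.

05 ea 5d cb 93 53 69 4c

Since cipher = msg ⊕ K, XORing both sides with msg gives K = msg ⊕ cipher.
byte 0: 51 xor 54 = 05
byte 1: 4a xor a0 = ea
byte 2: 0c xor 51 = 5d
byte 3: fe xor 35 = cb
byte 4: ce xor 5d = 93
byte 5: 82 xor d1 = 53
byte 6: b0 xor d9 = 69
byte 7: 47 xor 0b = 4c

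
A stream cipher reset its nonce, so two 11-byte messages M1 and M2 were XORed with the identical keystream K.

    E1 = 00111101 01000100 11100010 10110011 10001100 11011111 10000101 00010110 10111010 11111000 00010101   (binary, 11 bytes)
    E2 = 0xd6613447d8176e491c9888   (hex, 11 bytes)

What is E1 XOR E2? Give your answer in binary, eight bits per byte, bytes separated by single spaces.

11101011 00100101 11010110 11110100 01010100 11001000 11101011 01011111 10100110 01100000 10011101

E1 ⊕ E2 = (M1 ⊕ K) ⊕ (M2 ⊕ K) = M1 ⊕ M2 — the shared key cancels under XOR.
byte 0: 3d ^ d6 = eb
byte 1: 44 ^ 61 = 25
byte 2: e2 ^ 34 = d6
byte 3: b3 ^ 47 = f4
byte 4: 8c ^ d8 = 54
byte 5: df ^ 17 = c8
byte 6: 85 ^ 6e = eb
byte 7: 16 ^ 49 = 5f
byte 8: ba ^ 1c = a6
byte 9: f8 ^ 98 = 60
byte 10: 15 ^ 88 = 9d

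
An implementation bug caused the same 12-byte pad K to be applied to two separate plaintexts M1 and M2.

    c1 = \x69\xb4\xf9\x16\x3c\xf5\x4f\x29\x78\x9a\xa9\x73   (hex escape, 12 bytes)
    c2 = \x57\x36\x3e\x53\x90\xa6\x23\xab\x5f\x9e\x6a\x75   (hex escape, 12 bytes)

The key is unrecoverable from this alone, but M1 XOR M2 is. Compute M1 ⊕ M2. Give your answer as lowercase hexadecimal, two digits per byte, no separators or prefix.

3e82c745ac536c822704c306

c1 ⊕ c2 = (M1 ⊕ K) ⊕ (M2 ⊕ K) = M1 ⊕ M2 — the shared key cancels under XOR.
69 ^ 57 = 3e
b4 ^ 36 = 82
f9 ^ 3e = c7
16 ^ 53 = 45
3c ^ 90 = ac
f5 ^ a6 = 53
4f ^ 23 = 6c
29 ^ ab = 82
78 ^ 5f = 27
9a ^ 9e = 04
a9 ^ 6a = c3
73 ^ 75 = 06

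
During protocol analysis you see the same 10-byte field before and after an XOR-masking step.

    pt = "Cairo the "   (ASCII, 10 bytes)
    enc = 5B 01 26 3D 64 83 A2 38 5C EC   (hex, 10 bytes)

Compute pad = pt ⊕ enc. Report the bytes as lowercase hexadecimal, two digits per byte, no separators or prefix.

18604f4f0ba3d65039cc

Since enc = pt ⊕ pad, XORing both sides with pt gives pad = pt ⊕ enc.
43 ^ 5b = 18
61 ^ 01 = 60
69 ^ 26 = 4f
72 ^ 3d = 4f
6f ^ 64 = 0b
20 ^ 83 = a3
74 ^ a2 = d6
68 ^ 38 = 50
65 ^ 5c = 39
20 ^ ec = cc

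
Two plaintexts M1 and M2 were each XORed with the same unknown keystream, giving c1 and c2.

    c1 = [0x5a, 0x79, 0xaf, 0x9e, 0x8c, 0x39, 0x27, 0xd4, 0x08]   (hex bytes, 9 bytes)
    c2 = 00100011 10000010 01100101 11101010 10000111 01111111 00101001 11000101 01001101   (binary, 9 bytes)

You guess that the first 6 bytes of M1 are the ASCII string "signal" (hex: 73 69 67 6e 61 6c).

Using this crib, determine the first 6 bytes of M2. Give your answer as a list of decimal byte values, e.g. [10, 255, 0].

First, c1 ⊕ c2 = (M1 ⊕ K) ⊕ (M2 ⊕ K) = M1 ⊕ M2, so the key drops out. Then M2 = (M1 ⊕ M2) ⊕ M1 over the first 6 bytes.
byte 0: (5a ⊕ 23) ⊕ 73 = 79 ⊕ 73 = 0a
byte 1: (79 ⊕ 82) ⊕ 69 = fb ⊕ 69 = 92
byte 2: (af ⊕ 65) ⊕ 67 = ca ⊕ 67 = ad
byte 3: (9e ⊕ ea) ⊕ 6e = 74 ⊕ 6e = 1a
byte 4: (8c ⊕ 87) ⊕ 61 = 0b ⊕ 61 = 6a
byte 5: (39 ⊕ 7f) ⊕ 6c = 46 ⊕ 6c = 2a

[10, 146, 173, 26, 106, 42]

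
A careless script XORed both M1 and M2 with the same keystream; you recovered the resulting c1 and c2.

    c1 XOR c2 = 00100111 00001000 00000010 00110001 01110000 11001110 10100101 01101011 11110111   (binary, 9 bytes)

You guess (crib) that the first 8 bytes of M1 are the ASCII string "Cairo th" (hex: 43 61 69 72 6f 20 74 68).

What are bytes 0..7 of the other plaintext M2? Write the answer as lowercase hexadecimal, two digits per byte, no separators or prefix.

64696b431feed103

Since c1 ⊕ c2 = M1 ⊕ M2, XORing with the guessed M1 bytes yields the corresponding M2 bytes: M2 = (c1 ⊕ c2) ⊕ M1.
27 ^ 43 = 64
08 ^ 61 = 69
02 ^ 69 = 6b
31 ^ 72 = 43
70 ^ 6f = 1f
ce ^ 20 = ee
a5 ^ 74 = d1
6b ^ 68 = 03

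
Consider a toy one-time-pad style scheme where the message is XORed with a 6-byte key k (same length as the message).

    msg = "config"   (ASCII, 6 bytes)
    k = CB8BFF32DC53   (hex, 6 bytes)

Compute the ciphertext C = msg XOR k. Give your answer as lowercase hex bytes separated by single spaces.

XOR is its own inverse, so applying the key byte-wise gives the result directly.
byte 0: 63 XOR cb = a8
byte 1: 6f XOR 8b = e4
byte 2: 6e XOR ff = 91
byte 3: 66 XOR 32 = 54
byte 4: 69 XOR dc = b5
byte 5: 67 XOR 53 = 34

a8 e4 91 54 b5 34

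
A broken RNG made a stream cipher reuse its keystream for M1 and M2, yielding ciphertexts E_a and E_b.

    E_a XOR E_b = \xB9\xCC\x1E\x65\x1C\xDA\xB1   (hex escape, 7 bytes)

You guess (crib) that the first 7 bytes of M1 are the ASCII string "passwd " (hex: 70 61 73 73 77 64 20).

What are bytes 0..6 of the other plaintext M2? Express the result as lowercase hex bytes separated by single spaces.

Since E_a ⊕ E_b = M1 ⊕ M2, XORing with the guessed M1 bytes yields the corresponding M2 bytes: M2 = (E_a ⊕ E_b) ⊕ M1.
b9 xor 70 = c9
cc xor 61 = ad
1e xor 73 = 6d
65 xor 73 = 16
1c xor 77 = 6b
da xor 64 = be
b1 xor 20 = 91

c9 ad 6d 16 6b be 91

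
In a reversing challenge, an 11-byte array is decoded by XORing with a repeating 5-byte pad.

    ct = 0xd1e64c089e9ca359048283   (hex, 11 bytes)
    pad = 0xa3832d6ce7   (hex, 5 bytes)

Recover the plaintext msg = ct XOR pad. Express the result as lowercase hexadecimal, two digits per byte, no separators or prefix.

72656164793f2074686520

The 5-byte key repeats, so the effective keystream is a3 83 2d 6c e7 a3 83 2d 6c e7 a3.
byte 0: d1 XOR a3 = 72
byte 1: e6 XOR 83 = 65
byte 2: 4c XOR 2d = 61
byte 3: 08 XOR 6c = 64
byte 4: 9e XOR e7 = 79
byte 5: 9c XOR a3 = 3f
byte 6: a3 XOR 83 = 20
byte 7: 59 XOR 2d = 74
byte 8: 04 XOR 6c = 68
byte 9: 82 XOR e7 = 65
byte 10: 83 XOR a3 = 20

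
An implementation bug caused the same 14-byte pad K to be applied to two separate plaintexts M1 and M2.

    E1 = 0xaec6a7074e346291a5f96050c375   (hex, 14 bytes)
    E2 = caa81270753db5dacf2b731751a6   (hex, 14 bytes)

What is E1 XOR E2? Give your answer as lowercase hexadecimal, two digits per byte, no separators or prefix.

E1 ⊕ E2 = (M1 ⊕ K) ⊕ (M2 ⊕ K) = M1 ⊕ M2 — the shared key cancels under XOR.
ae xor ca = 64
c6 xor a8 = 6e
a7 xor 12 = b5
07 xor 70 = 77
4e xor 75 = 3b
34 xor 3d = 09
62 xor b5 = d7
91 xor da = 4b
a5 xor cf = 6a
f9 xor 2b = d2
60 xor 73 = 13
50 xor 17 = 47
c3 xor 51 = 92
75 xor a6 = d3

646eb5773b09d74b6ad2134792d3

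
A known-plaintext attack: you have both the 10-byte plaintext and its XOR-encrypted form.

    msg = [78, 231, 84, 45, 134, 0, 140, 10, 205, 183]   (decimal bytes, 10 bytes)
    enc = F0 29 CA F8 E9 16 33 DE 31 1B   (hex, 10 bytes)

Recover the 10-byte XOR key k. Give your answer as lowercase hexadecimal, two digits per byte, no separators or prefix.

Since enc = msg ⊕ k, XORing both sides with msg gives k = msg ⊕ enc.
byte 0: 4e XOR f0 = be
byte 1: e7 XOR 29 = ce
byte 2: 54 XOR ca = 9e
byte 3: 2d XOR f8 = d5
byte 4: 86 XOR e9 = 6f
byte 5: 00 XOR 16 = 16
byte 6: 8c XOR 33 = bf
byte 7: 0a XOR de = d4
byte 8: cd XOR 31 = fc
byte 9: b7 XOR 1b = ac

bece9ed56f16bfd4fcac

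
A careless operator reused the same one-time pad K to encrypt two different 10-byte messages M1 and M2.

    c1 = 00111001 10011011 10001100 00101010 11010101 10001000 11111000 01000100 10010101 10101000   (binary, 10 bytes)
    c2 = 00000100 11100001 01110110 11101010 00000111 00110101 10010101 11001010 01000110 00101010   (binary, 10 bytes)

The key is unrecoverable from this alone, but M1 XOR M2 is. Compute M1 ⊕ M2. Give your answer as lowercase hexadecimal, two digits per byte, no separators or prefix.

c1 ⊕ c2 = (M1 ⊕ K) ⊕ (M2 ⊕ K) = M1 ⊕ M2 — the shared key cancels under XOR.
39 XOR 04 = 3d
9b XOR e1 = 7a
8c XOR 76 = fa
2a XOR ea = c0
d5 XOR 07 = d2
88 XOR 35 = bd
f8 XOR 95 = 6d
44 XOR ca = 8e
95 XOR 46 = d3
a8 XOR 2a = 82

3d7afac0d2bd6d8ed382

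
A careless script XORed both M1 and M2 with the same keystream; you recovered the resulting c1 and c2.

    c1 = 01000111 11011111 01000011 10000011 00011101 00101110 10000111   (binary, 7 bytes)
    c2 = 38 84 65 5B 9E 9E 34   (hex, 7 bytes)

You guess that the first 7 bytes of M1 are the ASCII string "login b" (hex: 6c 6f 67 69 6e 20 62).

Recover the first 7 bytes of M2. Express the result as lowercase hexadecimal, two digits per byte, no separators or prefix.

133441b1ed90d1

First, c1 ⊕ c2 = (M1 ⊕ K) ⊕ (M2 ⊕ K) = M1 ⊕ M2, so the key drops out. Then M2 = (M1 ⊕ M2) ⊕ M1 over the first 7 bytes.
byte 0: (47 XOR 38) XOR 6c = 7f XOR 6c = 13
byte 1: (df XOR 84) XOR 6f = 5b XOR 6f = 34
byte 2: (43 XOR 65) XOR 67 = 26 XOR 67 = 41
byte 3: (83 XOR 5b) XOR 69 = d8 XOR 69 = b1
byte 4: (1d XOR 9e) XOR 6e = 83 XOR 6e = ed
byte 5: (2e XOR 9e) XOR 20 = b0 XOR 20 = 90
byte 6: (87 XOR 34) XOR 62 = b3 XOR 62 = d1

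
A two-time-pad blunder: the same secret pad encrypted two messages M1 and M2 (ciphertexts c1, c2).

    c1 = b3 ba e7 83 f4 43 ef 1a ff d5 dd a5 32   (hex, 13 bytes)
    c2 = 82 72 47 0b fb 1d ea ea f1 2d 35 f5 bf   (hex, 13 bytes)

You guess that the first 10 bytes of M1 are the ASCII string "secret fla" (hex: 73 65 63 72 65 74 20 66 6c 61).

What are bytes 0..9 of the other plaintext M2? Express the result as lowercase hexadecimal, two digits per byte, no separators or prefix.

First, c1 ⊕ c2 = (M1 ⊕ K) ⊕ (M2 ⊕ K) = M1 ⊕ M2, so the key drops out. Then M2 = (M1 ⊕ M2) ⊕ M1 over the first 10 bytes.
byte 0: (b3 ^ 82) ^ 73 = 31 ^ 73 = 42
byte 1: (ba ^ 72) ^ 65 = c8 ^ 65 = ad
byte 2: (e7 ^ 47) ^ 63 = a0 ^ 63 = c3
byte 3: (83 ^ 0b) ^ 72 = 88 ^ 72 = fa
byte 4: (f4 ^ fb) ^ 65 = 0f ^ 65 = 6a
byte 5: (43 ^ 1d) ^ 74 = 5e ^ 74 = 2a
byte 6: (ef ^ ea) ^ 20 = 05 ^ 20 = 25
byte 7: (1a ^ ea) ^ 66 = f0 ^ 66 = 96
byte 8: (ff ^ f1) ^ 6c = 0e ^ 6c = 62
byte 9: (d5 ^ 2d) ^ 61 = f8 ^ 61 = 99

42adc3fa6a2a25966299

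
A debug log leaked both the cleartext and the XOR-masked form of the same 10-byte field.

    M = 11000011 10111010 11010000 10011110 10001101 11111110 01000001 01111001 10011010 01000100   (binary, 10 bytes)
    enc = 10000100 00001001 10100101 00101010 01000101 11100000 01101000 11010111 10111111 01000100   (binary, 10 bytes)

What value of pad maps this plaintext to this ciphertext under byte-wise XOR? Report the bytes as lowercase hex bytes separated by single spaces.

47 b3 75 b4 c8 1e 29 ae 25 00

Since enc = M ⊕ pad, XORing both sides with M gives pad = M ⊕ enc.
c3 ^ 84 = 47
ba ^ 09 = b3
d0 ^ a5 = 75
9e ^ 2a = b4
8d ^ 45 = c8
fe ^ e0 = 1e
41 ^ 68 = 29
79 ^ d7 = ae
9a ^ bf = 25
44 ^ 44 = 00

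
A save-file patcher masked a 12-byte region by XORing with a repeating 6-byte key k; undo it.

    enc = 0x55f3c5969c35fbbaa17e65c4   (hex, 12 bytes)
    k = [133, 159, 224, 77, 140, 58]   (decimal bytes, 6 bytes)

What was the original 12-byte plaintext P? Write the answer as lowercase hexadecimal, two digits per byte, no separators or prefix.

The 6-byte key repeats, so the effective keystream is 85 9f e0 4d 8c 3a 85 9f e0 4d 8c 3a.
byte 0: 01010101 XOR 10000101 = 11010000
byte 1: 11110011 XOR 10011111 = 01101100
byte 2: 11000101 XOR 11100000 = 00100101
byte 3: 10010110 XOR 01001101 = 11011011
byte 4: 10011100 XOR 10001100 = 00010000
byte 5: 00110101 XOR 00111010 = 00001111
byte 6: 11111011 XOR 10000101 = 01111110
byte 7: 10111010 XOR 10011111 = 00100101
byte 8: 10100001 XOR 11100000 = 01000001
byte 9: 01111110 XOR 01001101 = 00110011
byte 10: 01100101 XOR 10001100 = 11101001
byte 11: 11000100 XOR 00111010 = 11111110

d06c25db100f7e254133e9fe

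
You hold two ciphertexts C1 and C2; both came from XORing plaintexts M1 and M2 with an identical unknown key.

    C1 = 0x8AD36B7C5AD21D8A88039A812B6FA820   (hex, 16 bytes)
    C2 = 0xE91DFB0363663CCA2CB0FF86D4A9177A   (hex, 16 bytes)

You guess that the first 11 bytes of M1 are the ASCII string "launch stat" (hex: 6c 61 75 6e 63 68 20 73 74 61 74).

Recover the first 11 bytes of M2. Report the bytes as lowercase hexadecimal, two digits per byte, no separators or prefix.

0fafe5115adc0133d0d211

First, C1 ⊕ C2 = (M1 ⊕ K) ⊕ (M2 ⊕ K) = M1 ⊕ M2, so the key drops out. Then M2 = (M1 ⊕ M2) ⊕ M1 over the first 11 bytes.
byte 0: (8a ^ e9) ^ 6c = 63 ^ 6c = 0f
byte 1: (d3 ^ 1d) ^ 61 = ce ^ 61 = af
byte 2: (6b ^ fb) ^ 75 = 90 ^ 75 = e5
byte 3: (7c ^ 03) ^ 6e = 7f ^ 6e = 11
byte 4: (5a ^ 63) ^ 63 = 39 ^ 63 = 5a
byte 5: (d2 ^ 66) ^ 68 = b4 ^ 68 = dc
byte 6: (1d ^ 3c) ^ 20 = 21 ^ 20 = 01
byte 7: (8a ^ ca) ^ 73 = 40 ^ 73 = 33
byte 8: (88 ^ 2c) ^ 74 = a4 ^ 74 = d0
byte 9: (03 ^ b0) ^ 61 = b3 ^ 61 = d2
byte 10: (9a ^ ff) ^ 74 = 65 ^ 74 = 11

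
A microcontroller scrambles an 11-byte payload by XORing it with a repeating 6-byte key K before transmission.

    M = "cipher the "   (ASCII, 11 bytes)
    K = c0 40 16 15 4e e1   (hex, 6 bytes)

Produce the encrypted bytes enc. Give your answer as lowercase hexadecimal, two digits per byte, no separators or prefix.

The 6-byte key repeats, so the effective keystream is c0 40 16 15 4e e1 c0 40 16 15 4e.
byte 0:  99 XOR 192 = 163
byte 1: 105 XOR  64 =  41
byte 2: 112 XOR  22 = 102
byte 3: 104 XOR  21 = 125
byte 4: 101 XOR  78 =  43
byte 5: 114 XOR 225 = 147
byte 6:  32 XOR 192 = 224
byte 7: 116 XOR  64 =  52
byte 8: 104 XOR  22 = 126
byte 9: 101 XOR  21 = 112
byte 10:  32 XOR  78 = 110

a329667d2b93e0347e706e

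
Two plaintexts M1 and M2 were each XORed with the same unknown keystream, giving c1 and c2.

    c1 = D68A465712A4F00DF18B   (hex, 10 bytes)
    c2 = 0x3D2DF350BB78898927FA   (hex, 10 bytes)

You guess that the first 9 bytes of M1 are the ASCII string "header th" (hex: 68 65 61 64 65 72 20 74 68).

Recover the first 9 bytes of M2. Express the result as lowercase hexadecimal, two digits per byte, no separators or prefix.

First, c1 ⊕ c2 = (M1 ⊕ K) ⊕ (M2 ⊕ K) = M1 ⊕ M2, so the key drops out. Then M2 = (M1 ⊕ M2) ⊕ M1 over the first 9 bytes.
byte 0: (d6 XOR 3d) XOR 68 = eb XOR 68 = 83
byte 1: (8a XOR 2d) XOR 65 = a7 XOR 65 = c2
byte 2: (46 XOR f3) XOR 61 = b5 XOR 61 = d4
byte 3: (57 XOR 50) XOR 64 = 07 XOR 64 = 63
byte 4: (12 XOR bb) XOR 65 = a9 XOR 65 = cc
byte 5: (a4 XOR 78) XOR 72 = dc XOR 72 = ae
byte 6: (f0 XOR 89) XOR 20 = 79 XOR 20 = 59
byte 7: (0d XOR 89) XOR 74 = 84 XOR 74 = f0
byte 8: (f1 XOR 27) XOR 68 = d6 XOR 68 = be

83c2d463ccae59f0be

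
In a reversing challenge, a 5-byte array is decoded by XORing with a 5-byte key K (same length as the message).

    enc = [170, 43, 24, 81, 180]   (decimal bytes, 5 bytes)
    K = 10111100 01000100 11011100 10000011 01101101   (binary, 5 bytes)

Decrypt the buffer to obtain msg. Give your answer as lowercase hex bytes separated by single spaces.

16 6f c4 d2 d9

aa xor bc = 16
2b xor 44 = 6f
18 xor dc = c4
51 xor 83 = d2
b4 xor 6d = d9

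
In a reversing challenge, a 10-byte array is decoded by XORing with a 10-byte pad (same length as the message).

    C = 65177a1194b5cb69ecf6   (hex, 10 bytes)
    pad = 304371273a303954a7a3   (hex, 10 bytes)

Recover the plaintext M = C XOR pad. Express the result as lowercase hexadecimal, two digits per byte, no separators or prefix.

XOR is its own inverse, so applying the key byte-wise gives the result directly.
65 XOR 30 = 55
17 XOR 43 = 54
7a XOR 71 = 0b
11 XOR 27 = 36
94 XOR 3a = ae
b5 XOR 30 = 85
cb XOR 39 = f2
69 XOR 54 = 3d
ec XOR a7 = 4b
f6 XOR a3 = 55

55540b36ae85f23d4b55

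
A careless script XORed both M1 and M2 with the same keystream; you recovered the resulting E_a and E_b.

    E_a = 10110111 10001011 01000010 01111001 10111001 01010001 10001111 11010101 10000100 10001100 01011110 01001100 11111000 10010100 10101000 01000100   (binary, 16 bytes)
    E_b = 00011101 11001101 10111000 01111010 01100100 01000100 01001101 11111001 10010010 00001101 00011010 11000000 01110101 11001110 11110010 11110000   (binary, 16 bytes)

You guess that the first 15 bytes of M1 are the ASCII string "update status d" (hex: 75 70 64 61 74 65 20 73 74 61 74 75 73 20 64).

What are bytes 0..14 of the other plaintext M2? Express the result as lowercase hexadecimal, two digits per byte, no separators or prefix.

First, E_a ⊕ E_b = (M1 ⊕ K) ⊕ (M2 ⊕ K) = M1 ⊕ M2, so the key drops out. Then M2 = (M1 ⊕ M2) ⊕ M1 over the first 15 bytes.
byte 0: (b7 ^ 1d) ^ 75 = aa ^ 75 = df
byte 1: (8b ^ cd) ^ 70 = 46 ^ 70 = 36
byte 2: (42 ^ b8) ^ 64 = fa ^ 64 = 9e
byte 3: (79 ^ 7a) ^ 61 = 03 ^ 61 = 62
byte 4: (b9 ^ 64) ^ 74 = dd ^ 74 = a9
byte 5: (51 ^ 44) ^ 65 = 15 ^ 65 = 70
byte 6: (8f ^ 4d) ^ 20 = c2 ^ 20 = e2
byte 7: (d5 ^ f9) ^ 73 = 2c ^ 73 = 5f
byte 8: (84 ^ 92) ^ 74 = 16 ^ 74 = 62
byte 9: (8c ^ 0d) ^ 61 = 81 ^ 61 = e0
byte 10: (5e ^ 1a) ^ 74 = 44 ^ 74 = 30
byte 11: (4c ^ c0) ^ 75 = 8c ^ 75 = f9
byte 12: (f8 ^ 75) ^ 73 = 8d ^ 73 = fe
byte 13: (94 ^ ce) ^ 20 = 5a ^ 20 = 7a
byte 14: (a8 ^ f2) ^ 64 = 5a ^ 64 = 3e

df369e62a970e25f62e030f9fe7a3e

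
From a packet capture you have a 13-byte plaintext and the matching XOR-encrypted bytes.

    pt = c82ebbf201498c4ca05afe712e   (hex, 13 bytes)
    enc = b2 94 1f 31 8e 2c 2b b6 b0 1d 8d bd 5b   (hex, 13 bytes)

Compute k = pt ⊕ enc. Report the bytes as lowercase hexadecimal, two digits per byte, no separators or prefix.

Since enc = pt ⊕ k, XORing both sides with pt gives k = pt ⊕ enc.
c8 xor b2 = 7a
2e xor 94 = ba
bb xor 1f = a4
f2 xor 31 = c3
01 xor 8e = 8f
49 xor 2c = 65
8c xor 2b = a7
4c xor b6 = fa
a0 xor b0 = 10
5a xor 1d = 47
fe xor 8d = 73
71 xor bd = cc
2e xor 5b = 75

7abaa4c38f65a7fa104773cc75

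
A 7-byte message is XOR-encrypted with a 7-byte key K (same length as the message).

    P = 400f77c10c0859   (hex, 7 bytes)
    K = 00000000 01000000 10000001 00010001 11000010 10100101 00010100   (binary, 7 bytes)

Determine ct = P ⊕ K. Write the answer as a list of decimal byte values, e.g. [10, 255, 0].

XOR is its own inverse, so applying the key byte-wise gives the result directly.
40 xor 00 = 40
0f xor 40 = 4f
77 xor 81 = f6
c1 xor 11 = d0
0c xor c2 = ce
08 xor a5 = ad
59 xor 14 = 4d

[64, 79, 246, 208, 206, 173, 77]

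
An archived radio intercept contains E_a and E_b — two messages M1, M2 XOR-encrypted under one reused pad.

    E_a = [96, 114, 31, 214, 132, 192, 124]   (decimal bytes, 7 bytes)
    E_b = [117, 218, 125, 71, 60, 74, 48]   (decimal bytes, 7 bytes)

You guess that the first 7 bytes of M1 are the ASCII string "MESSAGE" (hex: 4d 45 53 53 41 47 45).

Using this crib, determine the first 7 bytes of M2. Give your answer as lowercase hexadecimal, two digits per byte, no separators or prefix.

58ed31c2f9cd09

First, E_a ⊕ E_b = (M1 ⊕ K) ⊕ (M2 ⊕ K) = M1 ⊕ M2, so the key drops out. Then M2 = (M1 ⊕ M2) ⊕ M1 over the first 7 bytes.
byte 0: (60 xor 75) xor 4d = 15 xor 4d = 58
byte 1: (72 xor da) xor 45 = a8 xor 45 = ed
byte 2: (1f xor 7d) xor 53 = 62 xor 53 = 31
byte 3: (d6 xor 47) xor 53 = 91 xor 53 = c2
byte 4: (84 xor 3c) xor 41 = b8 xor 41 = f9
byte 5: (c0 xor 4a) xor 47 = 8a xor 47 = cd
byte 6: (7c xor 30) xor 45 = 4c xor 45 = 09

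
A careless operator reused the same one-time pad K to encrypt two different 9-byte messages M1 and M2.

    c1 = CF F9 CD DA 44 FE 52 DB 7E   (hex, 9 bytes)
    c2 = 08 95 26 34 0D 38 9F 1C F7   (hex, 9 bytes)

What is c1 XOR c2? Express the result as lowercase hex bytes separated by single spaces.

c7 6c eb ee 49 c6 cd c7 89

c1 ⊕ c2 = (M1 ⊕ K) ⊕ (M2 ⊕ K) = M1 ⊕ M2 — the shared key cancels under XOR.
207 XOR   8 = 199
249 XOR 149 = 108
205 XOR  38 = 235
218 XOR  52 = 238
 68 XOR  13 =  73
254 XOR  56 = 198
 82 XOR 159 = 205
219 XOR  28 = 199
126 XOR 247 = 137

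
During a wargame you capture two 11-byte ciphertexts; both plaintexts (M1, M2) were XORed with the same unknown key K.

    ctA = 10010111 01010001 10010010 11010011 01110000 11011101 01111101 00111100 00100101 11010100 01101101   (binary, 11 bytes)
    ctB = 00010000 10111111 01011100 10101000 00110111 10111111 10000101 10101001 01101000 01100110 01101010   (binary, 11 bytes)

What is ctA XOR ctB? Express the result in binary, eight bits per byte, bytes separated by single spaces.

10000111 11101110 11001110 01111011 01000111 01100010 11111000 10010101 01001101 10110010 00000111

ctA ⊕ ctB = (M1 ⊕ K) ⊕ (M2 ⊕ K) = M1 ⊕ M2 — the shared key cancels under XOR.
151 xor  16 = 135
 81 xor 191 = 238
146 xor  92 = 206
211 xor 168 = 123
112 xor  55 =  71
221 xor 191 =  98
125 xor 133 = 248
 60 xor 169 = 149
 37 xor 104 =  77
212 xor 102 = 178
109 xor 106 =   7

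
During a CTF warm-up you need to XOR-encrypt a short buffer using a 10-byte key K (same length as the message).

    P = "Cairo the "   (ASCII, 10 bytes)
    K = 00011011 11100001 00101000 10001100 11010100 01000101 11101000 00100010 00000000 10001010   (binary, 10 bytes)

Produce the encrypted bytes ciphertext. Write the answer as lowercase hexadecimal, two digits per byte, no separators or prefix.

XOR is its own inverse, so applying the key byte-wise gives the result directly.
43 xor 1b = 58
61 xor e1 = 80
69 xor 28 = 41
72 xor 8c = fe
6f xor d4 = bb
20 xor 45 = 65
74 xor e8 = 9c
68 xor 22 = 4a
65 xor 00 = 65
20 xor 8a = aa

588041febb659c4a65aa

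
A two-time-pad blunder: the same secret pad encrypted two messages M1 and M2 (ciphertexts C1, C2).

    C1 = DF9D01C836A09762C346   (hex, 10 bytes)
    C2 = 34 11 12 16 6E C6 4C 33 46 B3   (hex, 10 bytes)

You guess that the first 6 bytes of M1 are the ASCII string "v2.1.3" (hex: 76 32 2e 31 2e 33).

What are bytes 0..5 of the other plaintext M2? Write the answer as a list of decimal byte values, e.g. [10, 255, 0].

[157, 190, 61, 239, 118, 85]

First, C1 ⊕ C2 = (M1 ⊕ K) ⊕ (M2 ⊕ K) = M1 ⊕ M2, so the key drops out. Then M2 = (M1 ⊕ M2) ⊕ M1 over the first 6 bytes.
byte 0: (df ^ 34) ^ 76 = eb ^ 76 = 9d
byte 1: (9d ^ 11) ^ 32 = 8c ^ 32 = be
byte 2: (01 ^ 12) ^ 2e = 13 ^ 2e = 3d
byte 3: (c8 ^ 16) ^ 31 = de ^ 31 = ef
byte 4: (36 ^ 6e) ^ 2e = 58 ^ 2e = 76
byte 5: (a0 ^ c6) ^ 33 = 66 ^ 33 = 55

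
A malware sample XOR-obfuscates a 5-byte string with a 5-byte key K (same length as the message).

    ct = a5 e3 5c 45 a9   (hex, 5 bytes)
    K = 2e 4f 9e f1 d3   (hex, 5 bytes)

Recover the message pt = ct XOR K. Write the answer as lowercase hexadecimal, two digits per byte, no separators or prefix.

8bacc2b47a

XOR is its own inverse, so applying the key byte-wise gives the result directly.
a5 ^ 2e = 8b
e3 ^ 4f = ac
5c ^ 9e = c2
45 ^ f1 = b4
a9 ^ d3 = 7a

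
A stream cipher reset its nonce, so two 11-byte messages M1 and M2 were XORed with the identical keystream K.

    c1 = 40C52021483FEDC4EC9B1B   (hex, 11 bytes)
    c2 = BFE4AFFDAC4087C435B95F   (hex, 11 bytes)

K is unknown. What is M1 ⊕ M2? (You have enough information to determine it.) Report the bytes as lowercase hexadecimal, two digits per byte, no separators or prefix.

ff218fdce47f6a00d92244

c1 ⊕ c2 = (M1 ⊕ K) ⊕ (M2 ⊕ K) = M1 ⊕ M2 — the shared key cancels under XOR.
40 xor bf = ff
c5 xor e4 = 21
20 xor af = 8f
21 xor fd = dc
48 xor ac = e4
3f xor 40 = 7f
ed xor 87 = 6a
c4 xor c4 = 00
ec xor 35 = d9
9b xor b9 = 22
1b xor 5f = 44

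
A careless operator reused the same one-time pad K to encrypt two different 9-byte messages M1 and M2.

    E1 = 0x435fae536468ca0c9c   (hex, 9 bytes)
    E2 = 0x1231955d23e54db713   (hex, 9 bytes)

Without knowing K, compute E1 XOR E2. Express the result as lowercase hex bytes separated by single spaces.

E1 ⊕ E2 = (M1 ⊕ K) ⊕ (M2 ⊕ K) = M1 ⊕ M2 — the shared key cancels under XOR.
43 XOR 12 = 51
5f XOR 31 = 6e
ae XOR 95 = 3b
53 XOR 5d = 0e
64 XOR 23 = 47
68 XOR e5 = 8d
ca XOR 4d = 87
0c XOR b7 = bb
9c XOR 13 = 8f

51 6e 3b 0e 47 8d 87 bb 8f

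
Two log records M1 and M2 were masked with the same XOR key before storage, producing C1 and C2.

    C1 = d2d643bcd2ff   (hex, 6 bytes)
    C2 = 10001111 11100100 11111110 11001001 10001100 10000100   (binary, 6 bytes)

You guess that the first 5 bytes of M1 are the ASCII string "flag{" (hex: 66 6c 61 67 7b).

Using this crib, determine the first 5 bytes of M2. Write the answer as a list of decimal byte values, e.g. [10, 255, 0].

[59, 94, 220, 18, 37]

First, C1 ⊕ C2 = (M1 ⊕ K) ⊕ (M2 ⊕ K) = M1 ⊕ M2, so the key drops out. Then M2 = (M1 ⊕ M2) ⊕ M1 over the first 5 bytes.
byte 0: (d2 ⊕ 8f) ⊕ 66 = 5d ⊕ 66 = 3b
byte 1: (d6 ⊕ e4) ⊕ 6c = 32 ⊕ 6c = 5e
byte 2: (43 ⊕ fe) ⊕ 61 = bd ⊕ 61 = dc
byte 3: (bc ⊕ c9) ⊕ 67 = 75 ⊕ 67 = 12
byte 4: (d2 ⊕ 8c) ⊕ 7b = 5e ⊕ 7b = 25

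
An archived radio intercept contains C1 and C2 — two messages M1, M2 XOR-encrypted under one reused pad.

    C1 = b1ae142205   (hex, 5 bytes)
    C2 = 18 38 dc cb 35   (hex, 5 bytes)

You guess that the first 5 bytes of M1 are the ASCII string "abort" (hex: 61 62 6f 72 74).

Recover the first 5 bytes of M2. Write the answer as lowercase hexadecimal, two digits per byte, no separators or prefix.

c8f4a79b44

First, C1 ⊕ C2 = (M1 ⊕ K) ⊕ (M2 ⊕ K) = M1 ⊕ M2, so the key drops out. Then M2 = (M1 ⊕ M2) ⊕ M1 over the first 5 bytes.
byte 0: (b1 ^ 18) ^ 61 = a9 ^ 61 = c8
byte 1: (ae ^ 38) ^ 62 = 96 ^ 62 = f4
byte 2: (14 ^ dc) ^ 6f = c8 ^ 6f = a7
byte 3: (22 ^ cb) ^ 72 = e9 ^ 72 = 9b
byte 4: (05 ^ 35) ^ 74 = 30 ^ 74 = 44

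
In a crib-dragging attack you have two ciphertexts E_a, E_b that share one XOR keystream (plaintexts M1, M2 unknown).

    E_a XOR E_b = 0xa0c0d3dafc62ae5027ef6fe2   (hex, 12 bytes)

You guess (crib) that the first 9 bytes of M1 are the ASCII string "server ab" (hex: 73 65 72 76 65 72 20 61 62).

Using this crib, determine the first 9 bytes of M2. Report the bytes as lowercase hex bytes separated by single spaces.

Since E_a ⊕ E_b = M1 ⊕ M2, XORing with the guessed M1 bytes yields the corresponding M2 bytes: M2 = (E_a ⊕ E_b) ⊕ M1.
byte 0: a0 ^ 73 = d3
byte 1: c0 ^ 65 = a5
byte 2: d3 ^ 72 = a1
byte 3: da ^ 76 = ac
byte 4: fc ^ 65 = 99
byte 5: 62 ^ 72 = 10
byte 6: ae ^ 20 = 8e
byte 7: 50 ^ 61 = 31
byte 8: 27 ^ 62 = 45

d3 a5 a1 ac 99 10 8e 31 45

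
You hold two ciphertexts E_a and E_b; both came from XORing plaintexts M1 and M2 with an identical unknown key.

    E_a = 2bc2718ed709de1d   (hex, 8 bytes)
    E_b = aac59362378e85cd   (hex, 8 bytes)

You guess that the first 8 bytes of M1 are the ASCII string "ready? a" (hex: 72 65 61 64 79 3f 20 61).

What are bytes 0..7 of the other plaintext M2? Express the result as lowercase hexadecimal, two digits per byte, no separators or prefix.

f362838899b87bb1

First, E_a ⊕ E_b = (M1 ⊕ K) ⊕ (M2 ⊕ K) = M1 ⊕ M2, so the key drops out. Then M2 = (M1 ⊕ M2) ⊕ M1 over the first 8 bytes.
byte 0: (2b xor aa) xor 72 = 81 xor 72 = f3
byte 1: (c2 xor c5) xor 65 = 07 xor 65 = 62
byte 2: (71 xor 93) xor 61 = e2 xor 61 = 83
byte 3: (8e xor 62) xor 64 = ec xor 64 = 88
byte 4: (d7 xor 37) xor 79 = e0 xor 79 = 99
byte 5: (09 xor 8e) xor 3f = 87 xor 3f = b8
byte 6: (de xor 85) xor 20 = 5b xor 20 = 7b
byte 7: (1d xor cd) xor 61 = d0 xor 61 = b1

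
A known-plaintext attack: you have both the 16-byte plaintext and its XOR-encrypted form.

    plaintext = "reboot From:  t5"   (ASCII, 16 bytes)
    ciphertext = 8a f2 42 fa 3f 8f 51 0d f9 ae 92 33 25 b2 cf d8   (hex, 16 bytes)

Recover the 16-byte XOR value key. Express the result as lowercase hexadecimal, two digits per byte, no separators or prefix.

Since ciphertext = plaintext ⊕ key, XORing both sides with plaintext gives key = plaintext ⊕ ciphertext.
byte 0: 72 ⊕ 8a = f8
byte 1: 65 ⊕ f2 = 97
byte 2: 62 ⊕ 42 = 20
byte 3: 6f ⊕ fa = 95
byte 4: 6f ⊕ 3f = 50
byte 5: 74 ⊕ 8f = fb
byte 6: 20 ⊕ 51 = 71
byte 7: 46 ⊕ 0d = 4b
byte 8: 72 ⊕ f9 = 8b
byte 9: 6f ⊕ ae = c1
byte 10: 6d ⊕ 92 = ff
byte 11: 3a ⊕ 33 = 09
byte 12: 20 ⊕ 25 = 05
byte 13: 20 ⊕ b2 = 92
byte 14: 74 ⊕ cf = bb
byte 15: 35 ⊕ d8 = ed

f897209550fb714b8bc1ff090592bbed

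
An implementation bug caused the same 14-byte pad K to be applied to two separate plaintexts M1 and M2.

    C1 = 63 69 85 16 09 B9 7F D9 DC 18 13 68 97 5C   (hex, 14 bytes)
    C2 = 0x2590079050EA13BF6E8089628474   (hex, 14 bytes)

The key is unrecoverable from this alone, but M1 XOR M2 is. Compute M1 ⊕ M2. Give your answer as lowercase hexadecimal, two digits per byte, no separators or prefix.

46f9828659536c66b2989a0a1328

C1 ⊕ C2 = (M1 ⊕ K) ⊕ (M2 ⊕ K) = M1 ⊕ M2 — the shared key cancels under XOR.
63 ^ 25 = 46
69 ^ 90 = f9
85 ^ 07 = 82
16 ^ 90 = 86
09 ^ 50 = 59
b9 ^ ea = 53
7f ^ 13 = 6c
d9 ^ bf = 66
dc ^ 6e = b2
18 ^ 80 = 98
13 ^ 89 = 9a
68 ^ 62 = 0a
97 ^ 84 = 13
5c ^ 74 = 28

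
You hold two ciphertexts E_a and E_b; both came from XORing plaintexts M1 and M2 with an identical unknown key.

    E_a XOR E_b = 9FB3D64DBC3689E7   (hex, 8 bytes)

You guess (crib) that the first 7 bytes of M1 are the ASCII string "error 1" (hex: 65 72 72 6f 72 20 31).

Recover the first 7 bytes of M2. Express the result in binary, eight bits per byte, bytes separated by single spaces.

11111010 11000001 10100100 00100010 11001110 00010110 10111000

Since E_a ⊕ E_b = M1 ⊕ M2, XORing with the guessed M1 bytes yields the corresponding M2 bytes: M2 = (E_a ⊕ E_b) ⊕ M1.
10011111 xor 01100101 = 11111010
10110011 xor 01110010 = 11000001
11010110 xor 01110010 = 10100100
01001101 xor 01101111 = 00100010
10111100 xor 01110010 = 11001110
00110110 xor 00100000 = 00010110
10001001 xor 00110001 = 10111000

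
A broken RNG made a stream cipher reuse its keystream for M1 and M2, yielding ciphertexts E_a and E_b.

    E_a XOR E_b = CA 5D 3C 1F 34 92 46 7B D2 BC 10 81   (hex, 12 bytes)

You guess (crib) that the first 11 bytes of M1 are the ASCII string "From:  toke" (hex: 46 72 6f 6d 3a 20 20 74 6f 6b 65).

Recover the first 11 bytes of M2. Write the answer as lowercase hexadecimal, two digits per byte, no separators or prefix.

Since E_a ⊕ E_b = M1 ⊕ M2, XORing with the guessed M1 bytes yields the corresponding M2 bytes: M2 = (E_a ⊕ E_b) ⊕ M1.
byte 0: 202 xor  70 = 140
byte 1:  93 xor 114 =  47
byte 2:  60 xor 111 =  83
byte 3:  31 xor 109 = 114
byte 4:  52 xor  58 =  14
byte 5: 146 xor  32 = 178
byte 6:  70 xor  32 = 102
byte 7: 123 xor 116 =  15
byte 8: 210 xor 111 = 189
byte 9: 188 xor 107 = 215
byte 10:  16 xor 101 = 117

8c2f53720eb2660fbdd775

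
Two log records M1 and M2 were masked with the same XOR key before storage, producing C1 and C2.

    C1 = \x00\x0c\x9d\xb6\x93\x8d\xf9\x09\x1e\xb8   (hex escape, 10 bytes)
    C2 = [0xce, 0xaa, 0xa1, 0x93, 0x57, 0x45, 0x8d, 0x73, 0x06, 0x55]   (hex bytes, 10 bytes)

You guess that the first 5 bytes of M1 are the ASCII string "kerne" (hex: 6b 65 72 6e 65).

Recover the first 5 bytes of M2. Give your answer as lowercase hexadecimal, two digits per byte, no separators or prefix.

a5c34e4ba1

First, C1 ⊕ C2 = (M1 ⊕ K) ⊕ (M2 ⊕ K) = M1 ⊕ M2, so the key drops out. Then M2 = (M1 ⊕ M2) ⊕ M1 over the first 5 bytes.
byte 0: (00 XOR ce) XOR 6b = ce XOR 6b = a5
byte 1: (0c XOR aa) XOR 65 = a6 XOR 65 = c3
byte 2: (9d XOR a1) XOR 72 = 3c XOR 72 = 4e
byte 3: (b6 XOR 93) XOR 6e = 25 XOR 6e = 4b
byte 4: (93 XOR 57) XOR 65 = c4 XOR 65 = a1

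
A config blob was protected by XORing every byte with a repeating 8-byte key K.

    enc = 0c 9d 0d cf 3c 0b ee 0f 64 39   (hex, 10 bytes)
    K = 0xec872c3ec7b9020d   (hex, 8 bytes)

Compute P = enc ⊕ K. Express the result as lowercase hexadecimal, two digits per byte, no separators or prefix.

The 8-byte key repeats, so the effective keystream is ec 87 2c 3e c7 b9 02 0d ec 87.
byte 0: 0c XOR ec = e0
byte 1: 9d XOR 87 = 1a
byte 2: 0d XOR 2c = 21
byte 3: cf XOR 3e = f1
byte 4: 3c XOR c7 = fb
byte 5: 0b XOR b9 = b2
byte 6: ee XOR 02 = ec
byte 7: 0f XOR 0d = 02
byte 8: 64 XOR ec = 88
byte 9: 39 XOR 87 = be

e01a21f1fbb2ec0288be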